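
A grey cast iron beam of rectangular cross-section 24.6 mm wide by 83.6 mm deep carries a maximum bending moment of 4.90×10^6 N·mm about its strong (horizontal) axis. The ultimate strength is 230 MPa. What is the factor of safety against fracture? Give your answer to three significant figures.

Section modulus S = bh²/6 = 24.6×83.6²/6 = 28650 mm³.
σ = M/S = 4900000/28650 = 171.0 MPa.
n = 230/171.0 = 1.345.

n = 1.35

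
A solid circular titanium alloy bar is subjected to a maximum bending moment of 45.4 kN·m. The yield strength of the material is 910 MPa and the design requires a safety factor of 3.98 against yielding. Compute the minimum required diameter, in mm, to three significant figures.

σ_allow = 910/3.98 = 228.6 MPa.
For a solid circular section σ = 32M/(πd³), so d³ = 32M/(π σ_allow) = 32×4.5400×10^7/(π×228.6) = 2.023×10^6 mm³.
d = 126.5 mm.

d = 126 mm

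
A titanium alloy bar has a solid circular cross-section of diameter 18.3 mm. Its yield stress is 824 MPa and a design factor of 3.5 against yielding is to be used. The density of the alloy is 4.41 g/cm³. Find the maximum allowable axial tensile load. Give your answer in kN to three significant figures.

F_allow = 61.9 kN

σ_allow = 824/3.5 = 235.4 MPa.
A = πd²/4 = π×18.3²/4 = 263.0 mm².
F_allow = σ_allow × A = 235.4×263.0 = 61920 N.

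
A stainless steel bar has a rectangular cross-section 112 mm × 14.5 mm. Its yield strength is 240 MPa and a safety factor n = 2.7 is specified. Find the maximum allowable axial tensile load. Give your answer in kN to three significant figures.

σ_allow = 240/2.7 = 88.89 MPa.
A = 112×14.5 = 1624 mm².
F_allow = σ_allow × A = 88.89×1624 = 144400 N.

F_allow = 144 kN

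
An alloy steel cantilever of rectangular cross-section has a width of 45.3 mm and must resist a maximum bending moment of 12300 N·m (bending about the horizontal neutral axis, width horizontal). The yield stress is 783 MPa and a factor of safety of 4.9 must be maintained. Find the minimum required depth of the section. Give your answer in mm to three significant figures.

h = 101 mm

σ_allow = 783/4.9 = 159.8 MPa.
For a rectangular section σ = 6M/(bh²), so h² = 6M/(b σ_allow) = 6×1.2300×10^7/(45.3×159.8) = 10200 mm².
h = 101.0 mm.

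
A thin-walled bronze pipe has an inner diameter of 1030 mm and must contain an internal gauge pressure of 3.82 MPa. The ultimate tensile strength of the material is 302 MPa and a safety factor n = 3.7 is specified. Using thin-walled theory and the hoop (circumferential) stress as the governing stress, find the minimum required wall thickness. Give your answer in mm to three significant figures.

σ_allow = 302/3.7 = 81.62 MPa.
Hoop stress σ_h = pD/(2t), so t = pD/(2σ_allow) = 3.82×1030/(2×81.62) = 24.10 mm.

t = 24.1 mm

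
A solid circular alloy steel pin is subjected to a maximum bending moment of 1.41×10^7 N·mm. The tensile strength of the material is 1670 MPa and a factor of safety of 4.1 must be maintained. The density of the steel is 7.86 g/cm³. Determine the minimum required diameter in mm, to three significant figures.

d = 70.6 mm

σ_allow = 1670/4.1 = 407.3 MPa.
For a solid circular section σ = 32M/(πd³), so d³ = 32M/(π σ_allow) = 32×1.4100×10^7/(π×407.3) = 352600 mm³.
d = 70.65 mm.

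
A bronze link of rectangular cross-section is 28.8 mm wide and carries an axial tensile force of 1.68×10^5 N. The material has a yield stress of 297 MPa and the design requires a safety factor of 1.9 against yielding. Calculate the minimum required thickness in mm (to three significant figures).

t = 37.3 mm

σ_allow = 297/1.9 = 156.3 MPa.
Required area A = F/σ_allow = 168000/156.3 = 1075 mm².
t = A/w = 1075/28.8 = 37.32 mm.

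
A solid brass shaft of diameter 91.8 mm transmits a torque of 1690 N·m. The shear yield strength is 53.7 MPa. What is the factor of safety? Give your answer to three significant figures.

n = 4.83

τ = 16T/(πd³) = 16×1690000/(π×91.8³) = 11.13 MPa.
n = τ_limit/τ = 53.7/11.13 = 4.827.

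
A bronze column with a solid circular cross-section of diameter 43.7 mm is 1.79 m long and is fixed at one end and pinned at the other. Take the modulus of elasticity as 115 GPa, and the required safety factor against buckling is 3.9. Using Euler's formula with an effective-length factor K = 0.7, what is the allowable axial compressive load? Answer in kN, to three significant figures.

P_allow = 33.2 kN

I = πd⁴/64 = π×43.7⁴/64 = 179000 mm⁴.
Effective length L_e = KL = 0.7×1.79 m = 1253 mm.
Euler critical load P_cr = π²EI/L_e² = π²×115000×179000/1253² = 129400 N.
P_allow = P_cr/n = 129400/3.9 = 33180 N.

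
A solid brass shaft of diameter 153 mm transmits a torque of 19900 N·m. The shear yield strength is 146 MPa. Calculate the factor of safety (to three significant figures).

τ = 16T/(πd³) = 16×1.9900×10^7/(π×153³) = 28.30 MPa.
n = τ_limit/τ = 146/28.30 = 5.159.

n = 5.16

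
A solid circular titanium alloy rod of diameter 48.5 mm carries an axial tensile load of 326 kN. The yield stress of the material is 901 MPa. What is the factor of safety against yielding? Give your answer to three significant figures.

A = πd²/4 = 1847 mm².
σ = F/A = 326000/1847 = 176.5 MPa.
n = 901/176.5 = 5.106.

n = 5.11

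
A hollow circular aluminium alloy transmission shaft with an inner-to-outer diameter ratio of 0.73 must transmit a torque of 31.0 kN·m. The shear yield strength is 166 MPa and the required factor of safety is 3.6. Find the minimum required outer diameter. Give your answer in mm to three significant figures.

d_o = 168 mm

τ_allow = 166/3.6 = 46.11 MPa.
For a hollow shaft τ = 16T/[πd_o³(1−k⁴)] with k = 0.73, so 1−k⁴ = 0.7160.
d_o³ = 16T/[π τ_allow (1−k⁴)] = 16×3.1000×10^7/(π×46.11×0.7160) = 4.782×10^6 mm³.
d_o = 168.5 mm.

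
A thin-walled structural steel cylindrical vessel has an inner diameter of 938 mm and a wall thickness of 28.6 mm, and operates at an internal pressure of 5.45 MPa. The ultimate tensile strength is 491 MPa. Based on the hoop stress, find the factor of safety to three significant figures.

σ_h = pD/(2t) = 5.45×938/(2×28.6) = 89.37 MPa.
n = 491/89.37 = 5.494.

n = 5.49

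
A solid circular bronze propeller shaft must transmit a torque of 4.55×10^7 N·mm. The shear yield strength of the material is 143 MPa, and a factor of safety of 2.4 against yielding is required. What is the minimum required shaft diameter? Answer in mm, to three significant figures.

d = 157 mm

Allowable shear stress τ_allow = 143/2.4 = 59.58 MPa.
For a solid shaft τ = 16T/(πd³), so d³ = 16T/(π τ_allow) = 16×4.5500×10^7/(π×59.58) = 3.889×10^6 mm³.
d = (3.889×10^6)^(1/3) = 157.3 mm.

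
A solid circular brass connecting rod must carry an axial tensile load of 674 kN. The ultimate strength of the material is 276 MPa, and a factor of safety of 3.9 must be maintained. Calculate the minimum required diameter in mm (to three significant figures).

d = 110 mm

Allowable stress σ_allow = 276/3.9 = 70.77 MPa.
Required area A = F/σ_allow = 674000/70.77 = 9524 mm².
A = πd²/4 → d = √(4A/π) = 110.1 mm.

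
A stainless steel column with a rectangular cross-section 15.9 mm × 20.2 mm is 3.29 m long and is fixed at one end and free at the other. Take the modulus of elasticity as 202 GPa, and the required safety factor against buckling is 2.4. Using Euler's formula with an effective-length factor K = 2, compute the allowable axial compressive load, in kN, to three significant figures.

P_allow = 0.130 kN

Buckling occurs about the weak axis: I_min = h·b³/12 = 20.2×15.9³/12 = 6766 mm⁴ (b = 15.9 mm is the smaller dimension).
Effective length L_e = KL = 2×3.29 m = 6580 mm.
Euler critical load P_cr = π²EI/L_e² = π²×202000×6766/6580² = 311.6 N.
P_allow = P_cr/n = 311.6/2.4 = 129.8 N.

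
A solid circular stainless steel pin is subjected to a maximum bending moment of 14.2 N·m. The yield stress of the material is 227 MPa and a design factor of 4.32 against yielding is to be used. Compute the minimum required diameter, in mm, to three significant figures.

σ_allow = 227/4.32 = 52.55 MPa.
For a solid circular section σ = 32M/(πd³), so d³ = 32M/(π σ_allow) = 32×14200/(π×52.55) = 2753 mm³.
d = 14.01 mm.

d = 14.0 mm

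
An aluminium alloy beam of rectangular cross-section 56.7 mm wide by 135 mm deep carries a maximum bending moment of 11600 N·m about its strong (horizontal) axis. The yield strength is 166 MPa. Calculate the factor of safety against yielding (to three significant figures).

Section modulus S = bh²/6 = 56.7×135²/6 = 172200 mm³.
σ = M/S = 1.1600×10^7/172200 = 67.35 MPa.
n = 166/67.35 = 2.465.

n = 2.46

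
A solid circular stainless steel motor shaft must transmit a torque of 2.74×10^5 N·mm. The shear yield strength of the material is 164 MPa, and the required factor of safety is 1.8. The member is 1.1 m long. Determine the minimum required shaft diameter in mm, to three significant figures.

d = 24.8 mm

Allowable shear stress τ_allow = 164/1.8 = 91.11 MPa.
For a solid shaft τ = 16T/(πd³), so d³ = 16T/(π τ_allow) = 16×274000/(π×91.11) = 15320 mm³.
d = (15320)^(1/3) = 24.83 mm.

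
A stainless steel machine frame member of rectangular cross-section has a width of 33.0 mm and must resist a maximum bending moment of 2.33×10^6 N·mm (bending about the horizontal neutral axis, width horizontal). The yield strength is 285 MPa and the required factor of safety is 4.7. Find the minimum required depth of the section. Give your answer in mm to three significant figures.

h = 83.6 mm

σ_allow = 285/4.7 = 60.64 MPa.
For a rectangular section σ = 6M/(bh²), so h² = 6M/(b σ_allow) = 6×2330000/(33.0×60.64) = 6986 mm².
h = 83.58 mm.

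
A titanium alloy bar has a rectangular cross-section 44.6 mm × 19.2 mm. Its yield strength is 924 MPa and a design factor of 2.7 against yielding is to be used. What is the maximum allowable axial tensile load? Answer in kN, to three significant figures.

F_allow = 293 kN

σ_allow = 924/2.7 = 342.2 MPa.
A = 44.6×19.2 = 856.3 mm².
F_allow = σ_allow × A = 342.2×856.3 = 293100 N.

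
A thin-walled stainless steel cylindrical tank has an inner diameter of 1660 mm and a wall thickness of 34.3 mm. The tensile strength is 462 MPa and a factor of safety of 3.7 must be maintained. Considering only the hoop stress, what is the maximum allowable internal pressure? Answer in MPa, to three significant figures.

σ_allow = 462/3.7 = 124.9 MPa.
σ_h = pD/(2t) → p_allow = 2σ_allow t/D = 2×124.9×34.3/1660 = 5.160 MPa.

p_allow = 5.16 MPa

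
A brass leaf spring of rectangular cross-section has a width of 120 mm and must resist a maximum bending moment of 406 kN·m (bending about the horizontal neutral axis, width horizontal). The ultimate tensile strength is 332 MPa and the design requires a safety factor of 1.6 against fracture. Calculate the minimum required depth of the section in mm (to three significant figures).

h = 313 mm

σ_allow = 332/1.6 = 207.5 MPa.
For a rectangular section σ = 6M/(bh²), so h² = 6M/(b σ_allow) = 6×4.0600×10^8/(120×207.5) = 97830 mm².
h = 312.8 mm.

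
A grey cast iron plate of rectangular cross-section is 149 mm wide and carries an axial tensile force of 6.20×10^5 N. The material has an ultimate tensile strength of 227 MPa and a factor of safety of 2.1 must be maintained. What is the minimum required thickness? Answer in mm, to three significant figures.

σ_allow = 227/2.1 = 108.1 MPa.
Required area A = F/σ_allow = 620000/108.1 = 5736 mm².
t = A/w = 5736/149 = 38.49 mm.

t = 38.5 mm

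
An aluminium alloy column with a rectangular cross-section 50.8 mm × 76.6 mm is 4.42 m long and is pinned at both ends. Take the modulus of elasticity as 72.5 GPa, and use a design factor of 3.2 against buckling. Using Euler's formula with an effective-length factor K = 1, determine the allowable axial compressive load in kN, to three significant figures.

Buckling occurs about the weak axis: I_min = h·b³/12 = 76.6×50.8³/12 = 836800 mm⁴ (b = 50.8 mm is the smaller dimension).
Effective length L_e = KL = 1×4.42 m = 4420 mm.
Euler critical load P_cr = π²EI/L_e² = π²×72500×836800/4420² = 30650 N.
P_allow = P_cr/n = 30650/3.2 = 9578 N.

P_allow = 9.58 kN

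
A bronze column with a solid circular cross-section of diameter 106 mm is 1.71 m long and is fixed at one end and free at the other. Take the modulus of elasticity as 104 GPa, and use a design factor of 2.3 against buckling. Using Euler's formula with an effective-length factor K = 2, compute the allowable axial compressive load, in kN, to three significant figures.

I = πd⁴/64 = π×106⁴/64 = 6.197×10^6 mm⁴.
Effective length L_e = KL = 2×1.71 m = 3420 mm.
Euler critical load P_cr = π²EI/L_e² = π²×104000×6.197×10^6/3420² = 543800 N.
P_allow = P_cr/n = 543800/2.3 = 236500 N.

P_allow = 236 kN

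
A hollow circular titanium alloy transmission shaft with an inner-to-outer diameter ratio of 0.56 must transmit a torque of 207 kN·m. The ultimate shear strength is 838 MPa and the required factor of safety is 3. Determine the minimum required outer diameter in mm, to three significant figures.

τ_allow = 838/3 = 279.3 MPa.
For a hollow shaft τ = 16T/[πd_o³(1−k⁴)] with k = 0.56, so 1−k⁴ = 0.9017.
d_o³ = 16T/[π τ_allow (1−k⁴)] = 16×2.0700×10^8/(π×279.3×0.9017) = 4.186×10^6 mm³.
d_o = 161.2 mm.

d_o = 161 mm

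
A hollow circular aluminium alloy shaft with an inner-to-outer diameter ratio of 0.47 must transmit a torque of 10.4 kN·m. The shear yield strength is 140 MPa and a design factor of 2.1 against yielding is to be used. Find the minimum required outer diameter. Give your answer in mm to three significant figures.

τ_allow = 140/2.1 = 66.67 MPa.
For a hollow shaft τ = 16T/[πd_o³(1−k⁴)] with k = 0.47, so 1−k⁴ = 0.9512.
d_o³ = 16T/[π τ_allow (1−k⁴)] = 16×1.0400×10^7/(π×66.67×0.9512) = 835300 mm³.
d_o = 94.18 mm.

d_o = 94.2 mm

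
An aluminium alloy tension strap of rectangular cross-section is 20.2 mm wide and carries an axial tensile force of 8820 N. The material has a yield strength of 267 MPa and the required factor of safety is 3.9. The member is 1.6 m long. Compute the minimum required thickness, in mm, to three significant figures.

t = 6.38 mm

σ_allow = 267/3.9 = 68.46 MPa.
Required area A = F/σ_allow = 8820.0/68.46 = 128.8 mm².
t = A/w = 128.8/20.2 = 6.378 mm.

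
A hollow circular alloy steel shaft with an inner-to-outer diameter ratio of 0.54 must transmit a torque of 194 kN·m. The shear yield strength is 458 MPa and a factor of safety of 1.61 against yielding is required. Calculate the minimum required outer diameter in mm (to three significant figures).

d_o = 156 mm

τ_allow = 458/1.61 = 284.5 MPa.
For a hollow shaft τ = 16T/[πd_o³(1−k⁴)] with k = 0.54, so 1−k⁴ = 0.9150.
d_o³ = 16T/[π τ_allow (1−k⁴)] = 16×1.9400×10^8/(π×284.5×0.9150) = 3.796×10^6 mm³.
d_o = 156.0 mm.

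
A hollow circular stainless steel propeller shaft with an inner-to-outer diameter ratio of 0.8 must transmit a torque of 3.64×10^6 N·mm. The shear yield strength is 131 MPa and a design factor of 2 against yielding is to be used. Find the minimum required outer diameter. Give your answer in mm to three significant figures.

τ_allow = 131/2 = 65.50 MPa.
For a hollow shaft τ = 16T/[πd_o³(1−k⁴)] with k = 0.8, so 1−k⁴ = 0.5904.
d_o³ = 16T/[π τ_allow (1−k⁴)] = 16×3640000/(π×65.50×0.5904) = 479400 mm³.
d_o = 78.26 mm.

d_o = 78.3 mm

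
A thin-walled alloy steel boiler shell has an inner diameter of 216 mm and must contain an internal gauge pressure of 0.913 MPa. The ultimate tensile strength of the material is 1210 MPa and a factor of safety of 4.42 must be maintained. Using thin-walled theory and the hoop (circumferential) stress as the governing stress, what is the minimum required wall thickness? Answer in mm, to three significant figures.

t = 0.360 mm

σ_allow = 1210/4.42 = 273.8 MPa.
Hoop stress σ_h = pD/(2t), so t = pD/(2σ_allow) = 0.913×216/(2×273.8) = 0.3602 mm.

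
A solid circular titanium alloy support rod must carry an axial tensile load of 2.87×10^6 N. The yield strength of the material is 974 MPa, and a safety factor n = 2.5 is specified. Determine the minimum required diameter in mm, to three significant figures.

Allowable stress σ_allow = 974/2.5 = 389.6 MPa.
Required area A = F/σ_allow = 2870000/389.6 = 7367 mm².
A = πd²/4 → d = √(4A/π) = 96.85 mm.

d = 96.8 mm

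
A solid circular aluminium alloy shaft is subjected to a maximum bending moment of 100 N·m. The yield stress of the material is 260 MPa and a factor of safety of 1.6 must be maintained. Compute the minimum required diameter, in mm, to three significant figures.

d = 18.4 mm

σ_allow = 260/1.6 = 162.5 MPa.
For a solid circular section σ = 32M/(πd³), so d³ = 32M/(π σ_allow) = 32×100000/(π×162.5) = 6268 mm³.
d = 18.44 mm.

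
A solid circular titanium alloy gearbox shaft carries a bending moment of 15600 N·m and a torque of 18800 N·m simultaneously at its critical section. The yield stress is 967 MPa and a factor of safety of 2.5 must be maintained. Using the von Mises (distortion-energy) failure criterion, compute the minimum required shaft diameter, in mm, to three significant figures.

d = 84.1 mm

σ_allow = σ_y/n = 967/2.5 = 386.8 MPa.
For a solid shaft σ_b = 32M/(πd³) and τ = 16T/(πd³), so the von Mises stress is σ' = (16/πd³)·√(4M²+3T²).
√(4M²+3T²) = √(4×(1.560×10^7)² + 3×(1.880×10^7)²) = 4.510×10^7 N·mm.
d³ = 16×4.510×10^7/(π×386.8) = 593800 mm³.
d = 84.05 mm.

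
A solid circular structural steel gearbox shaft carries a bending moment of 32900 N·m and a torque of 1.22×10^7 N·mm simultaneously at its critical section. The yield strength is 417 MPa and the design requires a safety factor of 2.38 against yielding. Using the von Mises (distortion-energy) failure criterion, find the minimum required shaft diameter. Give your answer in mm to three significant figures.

σ_allow = σ_y/n = 417/2.38 = 175.2 MPa.
For a solid shaft σ_b = 32M/(πd³) and τ = 16T/(πd³), so the von Mises stress is σ' = (16/πd³)·√(4M²+3T²).
√(4M²+3T²) = √(4×(3.290×10^7)² + 3×(1.220×10^7)²) = 6.911×10^7 N·mm.
d³ = 16×6.911×10^7/(π×175.2) = 2.009×10^6 mm³.
d = 126.2 mm.

d = 126 mm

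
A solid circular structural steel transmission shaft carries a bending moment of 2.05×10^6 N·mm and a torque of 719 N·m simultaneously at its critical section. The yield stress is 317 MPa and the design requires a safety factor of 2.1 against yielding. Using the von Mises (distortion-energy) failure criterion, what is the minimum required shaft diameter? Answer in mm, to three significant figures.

d = 52.5 mm

σ_allow = σ_y/n = 317/2.1 = 151.0 MPa.
For a solid shaft σ_b = 32M/(πd³) and τ = 16T/(πd³), so the von Mises stress is σ' = (16/πd³)·√(4M²+3T²).
√(4M²+3T²) = √(4×(2.050×10^6)² + 3×(719000)²) = 4.285×10^6 N·mm.
d³ = 16×4.285×10^6/(π×151.0) = 144600 mm³.
d = 52.48 mm.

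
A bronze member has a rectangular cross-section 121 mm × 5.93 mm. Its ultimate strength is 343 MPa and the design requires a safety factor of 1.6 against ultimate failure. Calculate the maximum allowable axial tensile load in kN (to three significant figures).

F_allow = 154 kN

σ_allow = 343/1.6 = 214.4 MPa.
A = 121×5.93 = 717.5 mm².
F_allow = σ_allow × A = 214.4×717.5 = 153800 N.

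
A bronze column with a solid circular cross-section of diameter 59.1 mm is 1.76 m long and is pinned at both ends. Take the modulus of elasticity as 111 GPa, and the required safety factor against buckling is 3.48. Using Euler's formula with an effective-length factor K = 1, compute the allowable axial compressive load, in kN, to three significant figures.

P_allow = 60.9 kN

I = πd⁴/64 = π×59.1⁴/64 = 598900 mm⁴.
Effective length L_e = KL = 1×1.76 m = 1760 mm.
Euler critical load P_cr = π²EI/L_e² = π²×111000×598900/1760² = 211800 N.
P_allow = P_cr/n = 211800/3.48 = 60860 N.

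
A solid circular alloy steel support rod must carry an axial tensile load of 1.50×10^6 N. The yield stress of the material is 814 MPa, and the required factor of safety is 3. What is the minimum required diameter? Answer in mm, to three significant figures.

Allowable stress σ_allow = 814/3 = 271.3 MPa.
Required area A = F/σ_allow = 1500000/271.3 = 5528 mm².
A = πd²/4 → d = √(4A/π) = 83.90 mm.

d = 83.9 mm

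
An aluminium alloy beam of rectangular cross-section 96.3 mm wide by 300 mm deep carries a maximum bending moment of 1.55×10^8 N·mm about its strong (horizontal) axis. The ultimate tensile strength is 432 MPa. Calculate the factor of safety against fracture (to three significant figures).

Section modulus S = bh²/6 = 96.3×300²/6 = 1.444×10^6 mm³.
σ = M/S = 1.5500×10^8/1.444×10^6 = 107.3 MPa.
n = 432/107.3 = 4.026.

n = 4.03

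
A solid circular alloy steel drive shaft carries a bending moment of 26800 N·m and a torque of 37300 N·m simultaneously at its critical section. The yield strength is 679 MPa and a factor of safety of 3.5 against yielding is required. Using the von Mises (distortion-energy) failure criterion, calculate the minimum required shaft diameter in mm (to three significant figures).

σ_allow = σ_y/n = 679/3.5 = 194.0 MPa.
For a solid shaft σ_b = 32M/(πd³) and τ = 16T/(πd³), so the von Mises stress is σ' = (16/πd³)·√(4M²+3T²).
√(4M²+3T²) = √(4×(2.680×10^7)² + 3×(3.730×10^7)²) = 8.395×10^7 N·mm.
d³ = 16×8.395×10^7/(π×194.0) = 2.204×10^6 mm³.
d = 130.1 mm.

d = 130 mm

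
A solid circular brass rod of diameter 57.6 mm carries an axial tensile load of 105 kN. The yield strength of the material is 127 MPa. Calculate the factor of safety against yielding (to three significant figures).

n = 3.15

A = πd²/4 = 2606 mm².
σ = F/A = 105000/2606 = 40.30 MPa.
n = 127/40.30 = 3.152.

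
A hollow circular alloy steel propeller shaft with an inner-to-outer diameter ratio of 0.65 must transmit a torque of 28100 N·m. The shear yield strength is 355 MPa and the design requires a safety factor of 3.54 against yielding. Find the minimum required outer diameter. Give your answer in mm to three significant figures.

d_o = 120 mm

τ_allow = 355/3.54 = 100.3 MPa.
For a hollow shaft τ = 16T/[πd_o³(1−k⁴)] with k = 0.65, so 1−k⁴ = 0.8215.
d_o³ = 16T/[π τ_allow (1−k⁴)] = 16×2.8100×10^7/(π×100.3×0.8215) = 1.737×10^6 mm³.
d_o = 120.2 mm.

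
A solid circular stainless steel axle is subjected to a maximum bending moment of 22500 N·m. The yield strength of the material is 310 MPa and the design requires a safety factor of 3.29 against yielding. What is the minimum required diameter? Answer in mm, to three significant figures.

d = 134 mm

σ_allow = 310/3.29 = 94.22 MPa.
For a solid circular section σ = 32M/(πd³), so d³ = 32M/(π σ_allow) = 32×2.2500×10^7/(π×94.22) = 2.432×10^6 mm³.
d = 134.5 mm.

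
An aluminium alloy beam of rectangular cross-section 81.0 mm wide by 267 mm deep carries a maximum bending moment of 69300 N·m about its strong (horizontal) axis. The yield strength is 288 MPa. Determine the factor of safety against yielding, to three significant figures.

n = 4.00

Section modulus S = bh²/6 = 81.0×267²/6 = 962400 mm³.
σ = M/S = 6.9300×10^7/962400 = 72.01 MPa.
n = 288/72.01 = 4.000.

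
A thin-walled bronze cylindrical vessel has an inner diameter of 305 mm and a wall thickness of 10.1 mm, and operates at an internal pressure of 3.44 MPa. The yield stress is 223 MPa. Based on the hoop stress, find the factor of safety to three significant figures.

σ_h = pD/(2t) = 3.44×305/(2×10.1) = 51.94 MPa.
n = 223/51.94 = 4.293.

n = 4.29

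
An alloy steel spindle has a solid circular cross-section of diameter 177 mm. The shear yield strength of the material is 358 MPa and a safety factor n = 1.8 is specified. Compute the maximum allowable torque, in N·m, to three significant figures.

T_allow = 2.17×10^5 N·m

τ_allow = 358/1.8 = 198.9 MPa.
For a solid shaft T_allow = τ_allow·πd³/16; πd³/16 = π×177³/16 = 1.089×10^6 mm³.
T_allow = 198.9×1.089×10^6 = 2.166×10^8 N·mm = 216600 N·m.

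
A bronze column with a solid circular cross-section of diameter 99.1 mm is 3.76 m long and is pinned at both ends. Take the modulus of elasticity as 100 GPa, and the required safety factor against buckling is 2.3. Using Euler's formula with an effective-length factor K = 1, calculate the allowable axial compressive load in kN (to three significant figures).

I = πd⁴/64 = π×99.1⁴/64 = 4.734×10^6 mm⁴.
Effective length L_e = KL = 1×3.76 m = 3760 mm.
Euler critical load P_cr = π²EI/L_e² = π²×100000×4.734×10^6/3760² = 330500 N.
P_allow = P_cr/n = 330500/2.3 = 143700 N.

P_allow = 144 kN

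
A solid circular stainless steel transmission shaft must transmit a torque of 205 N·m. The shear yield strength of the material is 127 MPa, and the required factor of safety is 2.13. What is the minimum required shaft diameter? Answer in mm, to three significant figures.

d = 26.0 mm

Allowable shear stress τ_allow = 127/2.13 = 59.62 MPa.
For a solid shaft τ = 16T/(πd³), so d³ = 16T/(π τ_allow) = 16×205000/(π×59.62) = 17510 mm³.
d = (17510)^(1/3) = 25.97 mm.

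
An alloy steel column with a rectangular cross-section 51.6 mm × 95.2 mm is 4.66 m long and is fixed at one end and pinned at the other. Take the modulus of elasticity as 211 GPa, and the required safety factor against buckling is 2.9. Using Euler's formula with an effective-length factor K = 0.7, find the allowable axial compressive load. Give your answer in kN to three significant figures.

P_allow = 73.6 kN

Buckling occurs about the weak axis: I_min = h·b³/12 = 95.2×51.6³/12 = 1.090×10^6 mm⁴ (b = 51.6 mm is the smaller dimension).
Effective length L_e = KL = 0.7×4.66 m = 3262 mm.
Euler critical load P_cr = π²EI/L_e² = π²×211000×1.090×10^6/3262² = 213300 N.
P_allow = P_cr/n = 213300/2.9 = 73560 N.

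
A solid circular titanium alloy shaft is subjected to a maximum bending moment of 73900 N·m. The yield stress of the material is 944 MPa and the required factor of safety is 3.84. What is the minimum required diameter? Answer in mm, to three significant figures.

σ_allow = 944/3.84 = 245.8 MPa.
For a solid circular section σ = 32M/(πd³), so d³ = 32M/(π σ_allow) = 32×7.3900×10^7/(π×245.8) = 3.062×10^6 mm³.
d = 145.2 mm.

d = 145 mm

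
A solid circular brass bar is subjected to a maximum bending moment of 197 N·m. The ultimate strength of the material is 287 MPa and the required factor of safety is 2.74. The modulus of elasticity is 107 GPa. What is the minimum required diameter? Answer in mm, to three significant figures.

σ_allow = 287/2.74 = 104.7 MPa.
For a solid circular section σ = 32M/(πd³), so d³ = 32M/(π σ_allow) = 32×197000/(π×104.7) = 19160 mm³.
d = 26.76 mm.

d = 26.8 mm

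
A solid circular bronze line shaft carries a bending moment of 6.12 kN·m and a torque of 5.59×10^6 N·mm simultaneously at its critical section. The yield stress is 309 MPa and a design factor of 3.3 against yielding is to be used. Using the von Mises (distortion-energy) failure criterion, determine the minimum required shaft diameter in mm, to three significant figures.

d = 94.7 mm

σ_allow = σ_y/n = 309/3.3 = 93.64 MPa.
For a solid shaft σ_b = 32M/(πd³) and τ = 16T/(πd³), so the von Mises stress is σ' = (16/πd³)·√(4M²+3T²).
√(4M²+3T²) = √(4×(6.120×10^6)² + 3×(5.590×10^6)²) = 1.561×10^7 N·mm.
d³ = 16×1.561×10^7/(π×93.64) = 848800 mm³.
d = 94.68 mm.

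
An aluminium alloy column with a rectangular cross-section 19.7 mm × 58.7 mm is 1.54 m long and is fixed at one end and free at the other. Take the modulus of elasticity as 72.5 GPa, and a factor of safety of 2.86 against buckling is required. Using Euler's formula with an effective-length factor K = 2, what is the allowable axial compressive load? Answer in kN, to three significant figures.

Buckling occurs about the weak axis: I_min = h·b³/12 = 58.7×19.7³/12 = 37400 mm⁴ (b = 19.7 mm is the smaller dimension).
Effective length L_e = KL = 2×1.54 m = 3080 mm.
Euler critical load P_cr = π²EI/L_e² = π²×72500×37400/3080² = 2821 N.
P_allow = P_cr/n = 2821/2.86 = 986.3 N.

P_allow = 0.986 kN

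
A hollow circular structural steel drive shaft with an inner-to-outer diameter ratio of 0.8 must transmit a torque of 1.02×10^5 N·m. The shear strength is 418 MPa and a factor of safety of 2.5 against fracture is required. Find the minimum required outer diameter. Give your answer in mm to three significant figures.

τ_allow = 418/2.5 = 167.2 MPa.
For a hollow shaft τ = 16T/[πd_o³(1−k⁴)] with k = 0.8, so 1−k⁴ = 0.5904.
d_o³ = 16T/[π τ_allow (1−k⁴)] = 16×1.0200×10^8/(π×167.2×0.5904) = 5.262×10^6 mm³.
d_o = 173.9 mm.

d_o = 174 mm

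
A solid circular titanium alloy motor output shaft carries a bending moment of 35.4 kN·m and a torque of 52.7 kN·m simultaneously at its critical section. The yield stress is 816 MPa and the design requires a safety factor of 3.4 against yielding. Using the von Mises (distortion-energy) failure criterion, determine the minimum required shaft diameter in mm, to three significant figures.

σ_allow = σ_y/n = 816/3.4 = 240.0 MPa.
For a solid shaft σ_b = 32M/(πd³) and τ = 16T/(πd³), so the von Mises stress is σ' = (16/πd³)·√(4M²+3T²).
√(4M²+3T²) = √(4×(3.540×10^7)² + 3×(5.270×10^7)²) = 1.155×10^8 N·mm.
d³ = 16×1.155×10^8/(π×240.0) = 2.451×10^6 mm³.
d = 134.8 mm.

d = 135 mm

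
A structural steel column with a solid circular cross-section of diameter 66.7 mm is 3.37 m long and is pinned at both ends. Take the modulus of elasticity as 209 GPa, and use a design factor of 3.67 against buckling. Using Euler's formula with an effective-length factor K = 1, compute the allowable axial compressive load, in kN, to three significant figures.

I = πd⁴/64 = π×66.7⁴/64 = 971600 mm⁴.
Effective length L_e = KL = 1×3.37 m = 3370 mm.
Euler critical load P_cr = π²EI/L_e² = π²×209000×971600/3370² = 176500 N.
P_allow = P_cr/n = 176500/3.67 = 48080 N.

P_allow = 48.1 kN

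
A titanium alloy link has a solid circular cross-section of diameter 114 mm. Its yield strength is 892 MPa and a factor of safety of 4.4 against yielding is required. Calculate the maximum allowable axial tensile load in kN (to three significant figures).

σ_allow = 892/4.4 = 202.7 MPa.
A = πd²/4 = π×114²/4 = 10210 mm².
F_allow = σ_allow × A = 202.7×10210 = 2.069×10^6 N.

F_allow = 2070 kN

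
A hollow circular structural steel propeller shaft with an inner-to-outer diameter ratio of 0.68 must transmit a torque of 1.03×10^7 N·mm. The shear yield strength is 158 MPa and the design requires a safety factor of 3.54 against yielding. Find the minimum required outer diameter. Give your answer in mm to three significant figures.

d_o = 114 mm

τ_allow = 158/3.54 = 44.63 MPa.
For a hollow shaft τ = 16T/[πd_o³(1−k⁴)] with k = 0.68, so 1−k⁴ = 0.7862.
d_o³ = 16T/[π τ_allow (1−k⁴)] = 16×1.0300×10^7/(π×44.63×0.7862) = 1.495×10^6 mm³.
d_o = 114.3 mm.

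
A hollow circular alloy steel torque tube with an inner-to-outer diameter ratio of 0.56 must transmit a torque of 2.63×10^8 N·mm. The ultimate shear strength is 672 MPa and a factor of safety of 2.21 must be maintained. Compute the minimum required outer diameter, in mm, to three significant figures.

τ_allow = 672/2.21 = 304.1 MPa.
For a hollow shaft τ = 16T/[πd_o³(1−k⁴)] with k = 0.56, so 1−k⁴ = 0.9017.
d_o³ = 16T/[π τ_allow (1−k⁴)] = 16×2.6300×10^8/(π×304.1×0.9017) = 4.885×10^6 mm³.
d_o = 169.7 mm.

d_o = 170 mm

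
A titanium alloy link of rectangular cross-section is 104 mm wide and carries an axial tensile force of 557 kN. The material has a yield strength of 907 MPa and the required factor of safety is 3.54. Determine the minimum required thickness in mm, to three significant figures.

t = 20.9 mm

σ_allow = 907/3.54 = 256.2 MPa.
Required area A = F/σ_allow = 557000/256.2 = 2174 mm².
t = A/w = 2174/104 = 20.90 mm.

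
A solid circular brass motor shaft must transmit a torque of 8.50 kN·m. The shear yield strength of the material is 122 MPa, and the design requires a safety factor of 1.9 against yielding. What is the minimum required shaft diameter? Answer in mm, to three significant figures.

d = 87.7 mm

Allowable shear stress τ_allow = 122/1.9 = 64.21 MPa.
For a solid shaft τ = 16T/(πd³), so d³ = 16T/(π τ_allow) = 16×8500000/(π×64.21) = 674200 mm³.
d = (674200)^(1/3) = 87.69 mm.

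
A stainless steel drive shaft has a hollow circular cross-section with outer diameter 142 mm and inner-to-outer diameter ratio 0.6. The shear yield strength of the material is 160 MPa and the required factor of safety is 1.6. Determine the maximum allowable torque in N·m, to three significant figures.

τ_allow = 160/1.6 = 100.0 MPa.
For a hollow shaft T_allow = τ_allow·πd_o³(1−k⁴)/16 with 1−k⁴ = 0.8704, so πd_o³(1−k⁴)/16 = 489300 mm³.
T_allow = 100.0×489300 = 4.893×10^7 N·mm = 48930 N·m.

T_allow = 48900 N·m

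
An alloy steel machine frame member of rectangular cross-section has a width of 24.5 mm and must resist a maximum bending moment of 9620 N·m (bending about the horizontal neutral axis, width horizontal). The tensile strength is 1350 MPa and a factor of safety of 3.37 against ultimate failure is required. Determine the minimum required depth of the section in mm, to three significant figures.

σ_allow = 1350/3.37 = 400.6 MPa.
For a rectangular section σ = 6M/(bh²), so h² = 6M/(b σ_allow) = 6×9620000/(24.5×400.6) = 5881 mm².
h = 76.69 mm.

h = 76.7 mm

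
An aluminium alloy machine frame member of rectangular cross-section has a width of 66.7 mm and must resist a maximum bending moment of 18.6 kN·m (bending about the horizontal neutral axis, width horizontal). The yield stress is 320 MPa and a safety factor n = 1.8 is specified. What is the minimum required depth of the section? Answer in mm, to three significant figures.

h = 97.0 mm

σ_allow = 320/1.8 = 177.8 MPa.
For a rectangular section σ = 6M/(bh²), so h² = 6M/(b σ_allow) = 6×1.8600×10^7/(66.7×177.8) = 9412 mm².
h = 97.01 mm.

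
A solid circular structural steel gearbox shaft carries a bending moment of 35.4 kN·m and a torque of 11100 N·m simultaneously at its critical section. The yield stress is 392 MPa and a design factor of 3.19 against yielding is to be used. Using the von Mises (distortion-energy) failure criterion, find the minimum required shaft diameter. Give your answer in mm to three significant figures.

σ_allow = σ_y/n = 392/3.19 = 122.9 MPa.
For a solid shaft σ_b = 32M/(πd³) and τ = 16T/(πd³), so the von Mises stress is σ' = (16/πd³)·√(4M²+3T²).
√(4M²+3T²) = √(4×(3.540×10^7)² + 3×(1.110×10^7)²) = 7.336×10^7 N·mm.
d³ = 16×7.336×10^7/(π×122.9) = 3.041×10^6 mm³.
d = 144.9 mm.

d = 145 mm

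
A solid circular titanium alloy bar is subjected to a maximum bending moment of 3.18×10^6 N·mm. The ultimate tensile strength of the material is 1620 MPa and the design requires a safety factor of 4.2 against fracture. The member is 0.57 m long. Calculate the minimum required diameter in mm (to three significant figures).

σ_allow = 1620/4.2 = 385.7 MPa.
For a solid circular section σ = 32M/(πd³), so d³ = 32M/(π σ_allow) = 32×3180000/(π×385.7) = 83980 mm³.
d = 43.79 mm.

d = 43.8 mm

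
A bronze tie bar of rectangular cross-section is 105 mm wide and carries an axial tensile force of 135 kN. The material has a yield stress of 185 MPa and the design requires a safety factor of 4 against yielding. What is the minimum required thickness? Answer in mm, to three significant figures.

t = 27.8 mm

σ_allow = 185/4 = 46.25 MPa.
Required area A = F/σ_allow = 135000/46.25 = 2919 mm².
t = A/w = 2919/105 = 27.80 mm.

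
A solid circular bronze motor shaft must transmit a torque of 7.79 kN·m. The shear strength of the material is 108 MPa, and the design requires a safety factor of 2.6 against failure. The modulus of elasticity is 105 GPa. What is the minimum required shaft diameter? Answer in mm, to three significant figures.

d = 98.5 mm

Allowable shear stress τ_allow = 108/2.6 = 41.54 MPa.
For a solid shaft τ = 16T/(πd³), so d³ = 16T/(π τ_allow) = 16×7790000/(π×41.54) = 955100 mm³.
d = (955100)^(1/3) = 98.48 mm.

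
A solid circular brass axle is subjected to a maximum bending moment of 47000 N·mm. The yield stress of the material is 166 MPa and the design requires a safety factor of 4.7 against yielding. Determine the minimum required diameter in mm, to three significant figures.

σ_allow = 166/4.7 = 35.32 MPa.
For a solid circular section σ = 32M/(πd³), so d³ = 32M/(π σ_allow) = 32×47000/(π×35.32) = 13550 mm³.
d = 23.84 mm.

d = 23.8 mm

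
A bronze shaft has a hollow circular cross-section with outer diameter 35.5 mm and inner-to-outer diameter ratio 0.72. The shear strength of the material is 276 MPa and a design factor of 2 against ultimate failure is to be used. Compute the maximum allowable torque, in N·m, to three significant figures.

τ_allow = 276/2 = 138.0 MPa.
For a hollow shaft T_allow = τ_allow·πd_o³(1−k⁴)/16 with 1−k⁴ = 0.7313, so πd_o³(1−k⁴)/16 = 6424 mm³.
T_allow = 138.0×6424 = 886500 N·mm = 886.5 N·m.

T_allow = 886 N·m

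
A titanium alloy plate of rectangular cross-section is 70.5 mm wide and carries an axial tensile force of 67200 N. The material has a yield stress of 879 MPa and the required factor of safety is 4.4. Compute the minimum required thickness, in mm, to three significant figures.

σ_allow = 879/4.4 = 199.8 MPa.
Required area A = F/σ_allow = 67200/199.8 = 336.4 mm².
t = A/w = 336.4/70.5 = 4.771 mm.

t = 4.77 mm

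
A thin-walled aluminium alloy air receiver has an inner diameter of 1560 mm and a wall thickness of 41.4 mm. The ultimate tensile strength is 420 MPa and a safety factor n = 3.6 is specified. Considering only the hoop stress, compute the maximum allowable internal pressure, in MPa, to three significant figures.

σ_allow = 420/3.6 = 116.7 MPa.
σ_h = pD/(2t) → p_allow = 2σ_allow t/D = 2×116.7×41.4/1560 = 6.192 MPa.

p_allow = 6.19 MPa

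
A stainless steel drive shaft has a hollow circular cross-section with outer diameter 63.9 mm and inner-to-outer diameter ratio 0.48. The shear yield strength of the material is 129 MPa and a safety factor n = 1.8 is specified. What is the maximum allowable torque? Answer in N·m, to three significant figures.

τ_allow = 129/1.8 = 71.67 MPa.
For a hollow shaft T_allow = τ_allow·πd_o³(1−k⁴)/16 with 1−k⁴ = 0.9469, so πd_o³(1−k⁴)/16 = 48510 mm³.
T_allow = 71.67×48510 = 3.477×10^6 N·mm = 3477 N·m.

T_allow = 3480 N·m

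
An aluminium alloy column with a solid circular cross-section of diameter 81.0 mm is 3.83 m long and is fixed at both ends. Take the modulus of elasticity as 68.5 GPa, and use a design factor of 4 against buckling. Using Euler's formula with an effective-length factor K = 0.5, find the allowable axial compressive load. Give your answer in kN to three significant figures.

I = πd⁴/64 = π×81.0⁴/64 = 2.113×10^6 mm⁴.
Effective length L_e = KL = 0.5×3.83 m = 1915 mm.
Euler critical load P_cr = π²EI/L_e² = π²×68500×2.113×10^6/1915² = 389500 N.
P_allow = P_cr/n = 389500/4 = 97390 N.

P_allow = 97.4 kN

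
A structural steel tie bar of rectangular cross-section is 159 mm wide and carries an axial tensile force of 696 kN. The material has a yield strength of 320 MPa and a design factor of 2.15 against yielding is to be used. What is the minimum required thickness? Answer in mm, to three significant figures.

σ_allow = 320/2.15 = 148.8 MPa.
Required area A = F/σ_allow = 696000/148.8 = 4676 mm².
t = A/w = 4676/159 = 29.41 mm.

t = 29.4 mm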